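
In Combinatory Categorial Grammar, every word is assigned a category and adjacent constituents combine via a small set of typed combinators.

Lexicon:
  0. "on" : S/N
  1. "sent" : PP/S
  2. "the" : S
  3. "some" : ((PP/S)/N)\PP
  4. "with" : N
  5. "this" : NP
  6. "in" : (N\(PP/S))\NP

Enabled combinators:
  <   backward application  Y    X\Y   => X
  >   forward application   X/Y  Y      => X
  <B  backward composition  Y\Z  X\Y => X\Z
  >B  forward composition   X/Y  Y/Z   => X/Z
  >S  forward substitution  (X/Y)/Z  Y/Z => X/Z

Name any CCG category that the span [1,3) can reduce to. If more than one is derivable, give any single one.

PP

[0,7] S   >
  [0,1] "on" : S/N
  [1,7] N   <
    [1,5] PP/S   >
      [1,4] (PP/S)/N   <
        [1,3] PP   >
          [1,2] "sent" : PP/S
          [2,3] "the" : S
        [3,4] "some" : ((PP/S)/N)\PP
      [4,5] "with" : N
    [5,7] N\(PP/S)   <
      [5,6] "this" : NP
      [6,7] "in" : (N\(PP/S))\NP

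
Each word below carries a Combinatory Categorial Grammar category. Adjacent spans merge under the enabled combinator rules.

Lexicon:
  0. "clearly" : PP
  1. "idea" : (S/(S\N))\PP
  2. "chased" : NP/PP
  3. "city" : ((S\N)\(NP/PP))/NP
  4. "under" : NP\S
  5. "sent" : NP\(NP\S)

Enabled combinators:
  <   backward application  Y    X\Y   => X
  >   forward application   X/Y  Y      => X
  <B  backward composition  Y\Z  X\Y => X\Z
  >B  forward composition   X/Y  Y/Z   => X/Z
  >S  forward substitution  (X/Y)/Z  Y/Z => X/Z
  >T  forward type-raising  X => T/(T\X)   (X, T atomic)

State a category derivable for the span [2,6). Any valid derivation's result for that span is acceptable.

[0,6] S   >
  [0,2] S/(S\N)   <
    [0,1] "clearly" : PP
    [1,2] "idea" : (S/(S\N))\PP
  [2,6] S\N   <
    [2,3] "chased" : NP/PP
    [3,6] (S\N)\(NP/PP)   >
      [3,4] "city" : ((S\N)\(NP/PP))/NP
      [4,6] NP   <
        [4,5] "under" : NP\S
        [5,6] "sent" : NP\(NP\S)

S\N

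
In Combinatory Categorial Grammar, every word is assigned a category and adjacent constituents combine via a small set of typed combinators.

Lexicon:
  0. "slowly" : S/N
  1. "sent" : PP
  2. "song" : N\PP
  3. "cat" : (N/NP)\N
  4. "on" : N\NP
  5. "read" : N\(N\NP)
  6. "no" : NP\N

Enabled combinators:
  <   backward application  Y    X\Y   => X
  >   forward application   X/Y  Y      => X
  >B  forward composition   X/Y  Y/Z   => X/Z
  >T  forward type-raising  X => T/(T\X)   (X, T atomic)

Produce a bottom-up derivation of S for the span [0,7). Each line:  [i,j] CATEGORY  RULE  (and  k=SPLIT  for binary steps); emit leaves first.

[0,1] S/N  lex  "slowly"
[1,2] PP  lex  "sent"
[2,3] N\PP  lex  "song"
[1,3] N  <  k=2
[3,4] (N/NP)\N  lex  "cat"
[1,4] N/NP  <  k=3
[0,4] S/NP  >B  k=1
[4,5] N\NP  lex  "on"
[5,6] N\(N\NP)  lex  "read"
[4,6] N  <  k=5
[6,7] NP\N  lex  "no"
[4,7] NP  <  k=6
[0,7] S  >  k=4

[0,7] S   >
  [0,4] S/NP   >B
    [0,1] "slowly" : S/N
    [1,4] N/NP   <
      [1,3] N   <
        [1,2] "sent" : PP
        [2,3] "song" : N\PP
      [3,4] "cat" : (N/NP)\N
  [4,7] NP   <
    [4,6] N   <
      [4,5] "on" : N\NP
      [5,6] "read" : N\(N\NP)
    [6,7] "no" : NP\N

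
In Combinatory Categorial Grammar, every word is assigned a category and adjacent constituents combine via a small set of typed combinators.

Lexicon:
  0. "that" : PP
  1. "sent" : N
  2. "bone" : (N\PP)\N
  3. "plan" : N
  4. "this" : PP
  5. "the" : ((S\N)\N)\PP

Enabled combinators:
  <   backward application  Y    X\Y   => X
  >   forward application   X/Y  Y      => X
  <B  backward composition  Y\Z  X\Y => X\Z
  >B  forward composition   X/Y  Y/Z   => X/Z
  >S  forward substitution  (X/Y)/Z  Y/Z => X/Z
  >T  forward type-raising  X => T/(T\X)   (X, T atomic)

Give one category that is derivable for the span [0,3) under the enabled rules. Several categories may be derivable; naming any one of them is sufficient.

[0,6] S   <
  [0,3] N   >
    [0,1] N/(N\PP)   >T
      [0,1] "that" : PP
    [1,3] N\PP   <
      [1,2] "sent" : N
      [2,3] "bone" : (N\PP)\N
  [3,6] S\N   <
    [3,4] "plan" : N
    [4,6] (S\N)\N   <
      [4,5] "this" : PP
      [5,6] "the" : ((S\N)\N)\PP

N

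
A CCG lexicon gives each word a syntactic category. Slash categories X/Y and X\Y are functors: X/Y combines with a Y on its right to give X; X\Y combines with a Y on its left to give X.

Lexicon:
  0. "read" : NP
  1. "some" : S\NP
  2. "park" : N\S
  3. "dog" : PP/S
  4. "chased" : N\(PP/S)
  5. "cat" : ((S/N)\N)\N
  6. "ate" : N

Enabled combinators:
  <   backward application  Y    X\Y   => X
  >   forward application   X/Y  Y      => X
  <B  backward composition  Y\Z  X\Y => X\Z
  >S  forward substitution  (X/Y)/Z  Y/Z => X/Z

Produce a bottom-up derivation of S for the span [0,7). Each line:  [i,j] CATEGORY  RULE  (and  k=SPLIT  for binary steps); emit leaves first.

[0,1] NP  lex  "read"
[1,2] S\NP  lex  "some"
[0,2] S  <  k=1
[2,3] N\S  lex  "park"
[0,3] N  <  k=2
[3,4] PP/S  lex  "dog"
[4,5] N\(PP/S)  lex  "chased"
[3,5] N  <  k=4
[5,6] ((S/N)\N)\N  lex  "cat"
[3,6] (S/N)\N  <  k=5
[0,6] S/N  <  k=3
[6,7] N  lex  "ate"
[0,7] S  >  k=6

[0,7] S   >
  [0,6] S/N   <
    [0,3] N   <
      [0,2] S   <
        [0,1] "read" : NP
        [1,2] "some" : S\NP
      [2,3] "park" : N\S
    [3,6] (S/N)\N   <
      [3,5] N   <
        [3,4] "dog" : PP/S
        [4,5] "chased" : N\(PP/S)
      [5,6] "cat" : ((S/N)\N)\N
  [6,7] "ate" : N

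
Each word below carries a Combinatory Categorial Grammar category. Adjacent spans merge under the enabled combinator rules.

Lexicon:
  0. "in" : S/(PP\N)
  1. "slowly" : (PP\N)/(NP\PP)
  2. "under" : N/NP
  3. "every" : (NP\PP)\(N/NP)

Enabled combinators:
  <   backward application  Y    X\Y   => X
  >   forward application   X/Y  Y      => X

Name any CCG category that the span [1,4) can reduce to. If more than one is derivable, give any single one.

PP\N

[0,4] S   >
  [0,1] "in" : S/(PP\N)
  [1,4] PP\N   >
    [1,2] "slowly" : (PP\N)/(NP\PP)
    [2,4] NP\PP   <
      [2,3] "under" : N/NP
      [3,4] "every" : (NP\PP)\(N/NP)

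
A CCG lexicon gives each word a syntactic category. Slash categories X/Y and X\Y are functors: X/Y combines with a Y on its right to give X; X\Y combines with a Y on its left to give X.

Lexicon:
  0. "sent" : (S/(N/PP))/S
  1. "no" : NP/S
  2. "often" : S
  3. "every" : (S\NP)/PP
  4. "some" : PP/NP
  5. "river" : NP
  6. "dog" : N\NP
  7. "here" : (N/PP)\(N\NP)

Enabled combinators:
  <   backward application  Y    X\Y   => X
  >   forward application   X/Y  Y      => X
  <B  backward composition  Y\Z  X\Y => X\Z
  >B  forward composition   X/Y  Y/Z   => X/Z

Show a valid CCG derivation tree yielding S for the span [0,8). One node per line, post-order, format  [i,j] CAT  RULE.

[0,8] S   >
  [0,6] S/(N/PP)   >
    [0,1] "sent" : (S/(N/PP))/S
    [1,6] S   <
      [1,3] NP   >
        [1,2] "no" : NP/S
        [2,3] "often" : S
      [3,6] S\NP   >
        [3,4] "every" : (S\NP)/PP
        [4,6] PP   >
          [4,5] "some" : PP/NP
          [5,6] "river" : NP
  [6,8] N/PP   <
    [6,7] "dog" : N\NP
    [7,8] "here" : (N/PP)\(N\NP)

[0,1] (S/(N/PP))/S  lex  "sent"
[1,2] NP/S  lex  "no"
[2,3] S  lex  "often"
[1,3] NP  >  k=2
[3,4] (S\NP)/PP  lex  "every"
[4,5] PP/NP  lex  "some"
[5,6] NP  lex  "river"
[4,6] PP  >  k=5
[3,6] S\NP  >  k=4
[1,6] S  <  k=3
[0,6] S/(N/PP)  >  k=1
[6,7] N\NP  lex  "dog"
[7,8] (N/PP)\(N\NP)  lex  "here"
[6,8] N/PP  <  k=7
[0,8] S  >  k=6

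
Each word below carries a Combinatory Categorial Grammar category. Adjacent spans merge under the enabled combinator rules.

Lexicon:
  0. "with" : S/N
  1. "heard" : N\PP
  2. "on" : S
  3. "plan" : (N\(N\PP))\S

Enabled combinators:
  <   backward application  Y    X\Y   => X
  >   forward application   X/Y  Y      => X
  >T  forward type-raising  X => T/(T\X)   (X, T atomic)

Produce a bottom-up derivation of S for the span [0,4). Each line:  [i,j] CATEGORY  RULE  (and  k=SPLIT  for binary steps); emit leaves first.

[0,4] S   >
  [0,1] "with" : S/N
  [1,4] N   <
    [1,2] "heard" : N\PP
    [2,4] N\(N\PP)   <
      [2,3] "on" : S
      [3,4] "plan" : (N\(N\PP))\S

[0,1] S/N  lex  "with"
[1,2] N\PP  lex  "heard"
[2,3] S  lex  "on"
[3,4] (N\(N\PP))\S  lex  "plan"
[2,4] N\(N\PP)  <  k=3
[1,4] N  <  k=2
[0,4] S  >  k=1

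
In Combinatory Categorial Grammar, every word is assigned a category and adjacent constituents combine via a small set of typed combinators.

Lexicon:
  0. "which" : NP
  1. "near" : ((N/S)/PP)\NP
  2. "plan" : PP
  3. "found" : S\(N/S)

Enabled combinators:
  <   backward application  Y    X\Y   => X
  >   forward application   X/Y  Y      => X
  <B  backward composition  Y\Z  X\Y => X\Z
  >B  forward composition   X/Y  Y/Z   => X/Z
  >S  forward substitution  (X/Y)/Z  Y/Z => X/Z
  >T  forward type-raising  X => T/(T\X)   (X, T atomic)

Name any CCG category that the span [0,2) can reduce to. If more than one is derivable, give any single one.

[0,4] S   <
  [0,3] N/S   >
    [0,2] (N/S)/PP   <
      [0,1] "which" : NP
      [1,2] "near" : ((N/S)/PP)\NP
    [2,3] "plan" : PP
  [3,4] "found" : S\(N/S)

(N/S)/PP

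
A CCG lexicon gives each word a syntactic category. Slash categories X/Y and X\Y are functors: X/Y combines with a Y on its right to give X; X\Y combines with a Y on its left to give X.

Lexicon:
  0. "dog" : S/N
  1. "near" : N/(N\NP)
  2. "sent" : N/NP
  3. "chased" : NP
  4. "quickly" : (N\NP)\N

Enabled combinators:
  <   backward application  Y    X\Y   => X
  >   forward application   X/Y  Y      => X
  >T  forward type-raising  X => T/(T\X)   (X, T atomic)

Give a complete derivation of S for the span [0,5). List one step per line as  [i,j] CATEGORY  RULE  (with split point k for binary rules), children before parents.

[0,5] S   >
  [0,1] "dog" : S/N
  [1,5] N   >
    [1,2] "near" : N/(N\NP)
    [2,5] N\NP   <
      [2,4] N   >
        [2,3] "sent" : N/NP
        [3,4] "chased" : NP
      [4,5] "quickly" : (N\NP)\N

[0,1] S/N  lex  "dog"
[1,2] N/(N\NP)  lex  "near"
[2,3] N/NP  lex  "sent"
[3,4] NP  lex  "chased"
[2,4] N  >  k=3
[4,5] (N\NP)\N  lex  "quickly"
[2,5] N\NP  <  k=4
[1,5] N  >  k=2
[0,5] S  >  k=1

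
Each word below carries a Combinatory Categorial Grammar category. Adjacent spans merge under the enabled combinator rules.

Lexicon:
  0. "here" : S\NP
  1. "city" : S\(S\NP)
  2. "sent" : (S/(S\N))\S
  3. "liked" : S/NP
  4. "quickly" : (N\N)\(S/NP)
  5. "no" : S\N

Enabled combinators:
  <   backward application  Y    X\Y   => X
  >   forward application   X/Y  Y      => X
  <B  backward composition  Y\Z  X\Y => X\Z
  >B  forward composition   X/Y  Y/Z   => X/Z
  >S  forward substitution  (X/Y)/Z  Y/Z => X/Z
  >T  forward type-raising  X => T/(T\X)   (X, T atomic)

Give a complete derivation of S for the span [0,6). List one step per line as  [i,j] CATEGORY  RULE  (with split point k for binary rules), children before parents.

[0,6] S   >
  [0,3] S/(S\N)   <
    [0,2] S   <
      [0,1] "here" : S\NP
      [1,2] "city" : S\(S\NP)
    [2,3] "sent" : (S/(S\N))\S
  [3,6] S\N   <B
    [3,5] N\N   <
      [3,4] "liked" : S/NP
      [4,5] "quickly" : (N\N)\(S/NP)
    [5,6] "no" : S\N

[0,1] S\NP  lex  "here"
[1,2] S\(S\NP)  lex  "city"
[0,2] S  <  k=1
[2,3] (S/(S\N))\S  lex  "sent"
[0,3] S/(S\N)  <  k=2
[3,4] S/NP  lex  "liked"
[4,5] (N\N)\(S/NP)  lex  "quickly"
[3,5] N\N  <  k=4
[5,6] S\N  lex  "no"
[3,6] S\N  <B  k=5
[0,6] S  >  k=3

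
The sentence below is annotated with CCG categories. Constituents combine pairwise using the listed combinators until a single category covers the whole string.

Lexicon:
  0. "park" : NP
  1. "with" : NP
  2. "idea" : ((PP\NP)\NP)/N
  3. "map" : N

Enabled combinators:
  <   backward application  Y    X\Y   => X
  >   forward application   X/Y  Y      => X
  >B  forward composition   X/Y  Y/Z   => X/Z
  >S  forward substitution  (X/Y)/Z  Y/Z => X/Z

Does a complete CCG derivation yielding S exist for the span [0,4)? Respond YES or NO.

NO

NP NP ((PP\NP)\NP)/N N
CKY chart[0,4] = {PP}; S ∉ chart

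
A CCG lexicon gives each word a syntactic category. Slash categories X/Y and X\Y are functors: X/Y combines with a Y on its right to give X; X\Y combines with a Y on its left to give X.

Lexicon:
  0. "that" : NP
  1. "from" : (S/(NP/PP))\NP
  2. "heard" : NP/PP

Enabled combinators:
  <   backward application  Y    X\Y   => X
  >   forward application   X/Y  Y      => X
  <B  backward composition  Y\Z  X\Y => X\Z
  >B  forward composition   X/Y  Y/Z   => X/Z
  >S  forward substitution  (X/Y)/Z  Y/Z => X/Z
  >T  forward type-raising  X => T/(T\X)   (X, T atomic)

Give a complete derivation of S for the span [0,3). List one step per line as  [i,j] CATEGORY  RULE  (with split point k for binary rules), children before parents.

[0,3] S   >
  [0,2] S/(NP/PP)   <
    [0,1] "that" : NP
    [1,2] "from" : (S/(NP/PP))\NP
  [2,3] "heard" : NP/PP

[0,1] NP  lex  "that"
[1,2] (S/(NP/PP))\NP  lex  "from"
[0,2] S/(NP/PP)  <  k=1
[2,3] NP/PP  lex  "heard"
[0,3] S  >  k=2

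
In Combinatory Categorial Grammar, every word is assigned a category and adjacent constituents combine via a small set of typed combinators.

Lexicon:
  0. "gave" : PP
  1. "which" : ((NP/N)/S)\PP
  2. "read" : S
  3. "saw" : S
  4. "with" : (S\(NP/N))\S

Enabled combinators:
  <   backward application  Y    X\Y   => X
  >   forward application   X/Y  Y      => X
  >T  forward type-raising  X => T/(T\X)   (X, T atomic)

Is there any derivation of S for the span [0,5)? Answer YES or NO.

[0,5] S   <
  [0,3] NP/N   >
    [0,2] (NP/N)/S   <
      [0,1] "gave" : PP
      [1,2] "which" : ((NP/N)/S)\PP
    [2,3] "read" : S
  [3,5] S\(NP/N)   <
    [3,4] "saw" : S
    [4,5] "with" : (S\(NP/N))\S

YES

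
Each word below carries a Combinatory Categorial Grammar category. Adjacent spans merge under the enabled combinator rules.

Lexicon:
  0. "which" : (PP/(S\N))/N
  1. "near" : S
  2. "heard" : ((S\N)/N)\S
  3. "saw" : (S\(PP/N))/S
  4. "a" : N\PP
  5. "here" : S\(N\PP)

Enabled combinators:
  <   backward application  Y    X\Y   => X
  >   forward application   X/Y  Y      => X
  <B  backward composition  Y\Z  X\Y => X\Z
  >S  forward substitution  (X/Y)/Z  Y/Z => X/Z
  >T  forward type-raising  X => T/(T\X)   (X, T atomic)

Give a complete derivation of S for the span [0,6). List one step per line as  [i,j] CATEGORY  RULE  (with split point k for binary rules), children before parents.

[0,6] S   <
  [0,3] PP/N   >S
    [0,1] "which" : (PP/(S\N))/N
    [1,3] (S\N)/N   <
      [1,2] "near" : S
      [2,3] "heard" : ((S\N)/N)\S
  [3,6] S\(PP/N)   >
    [3,4] "saw" : (S\(PP/N))/S
    [4,6] S   <
      [4,5] "a" : N\PP
      [5,6] "here" : S\(N\PP)

[0,1] (PP/(S\N))/N  lex  "which"
[1,2] S  lex  "near"
[2,3] ((S\N)/N)\S  lex  "heard"
[1,3] (S\N)/N  <  k=2
[0,3] PP/N  >S  k=1
[3,4] (S\(PP/N))/S  lex  "saw"
[4,5] N\PP  lex  "a"
[5,6] S\(N\PP)  lex  "here"
[4,6] S  <  k=5
[3,6] S\(PP/N)  >  k=4
[0,6] S  <  k=3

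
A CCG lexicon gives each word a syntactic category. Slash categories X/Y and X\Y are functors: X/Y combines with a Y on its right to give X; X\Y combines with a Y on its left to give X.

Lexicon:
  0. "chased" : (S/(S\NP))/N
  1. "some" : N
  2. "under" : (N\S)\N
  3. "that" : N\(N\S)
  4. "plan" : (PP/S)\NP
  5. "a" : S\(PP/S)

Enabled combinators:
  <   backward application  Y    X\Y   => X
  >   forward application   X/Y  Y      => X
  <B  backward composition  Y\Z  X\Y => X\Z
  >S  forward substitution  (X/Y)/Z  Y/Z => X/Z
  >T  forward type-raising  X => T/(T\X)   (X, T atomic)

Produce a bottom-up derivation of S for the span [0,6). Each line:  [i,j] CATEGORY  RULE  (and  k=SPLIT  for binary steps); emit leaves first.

[0,6] S   >
  [0,4] S/(S\NP)   >
    [0,1] "chased" : (S/(S\NP))/N
    [1,4] N   <
      [1,3] N\S   <
        [1,2] "some" : N
        [2,3] "under" : (N\S)\N
      [3,4] "that" : N\(N\S)
  [4,6] S\NP   <B
    [4,5] "plan" : (PP/S)\NP
    [5,6] "a" : S\(PP/S)

[0,1] (S/(S\NP))/N  lex  "chased"
[1,2] N  lex  "some"
[2,3] (N\S)\N  lex  "under"
[1,3] N\S  <  k=2
[3,4] N\(N\S)  lex  "that"
[1,4] N  <  k=3
[0,4] S/(S\NP)  >  k=1
[4,5] (PP/S)\NP  lex  "plan"
[5,6] S\(PP/S)  lex  "a"
[4,6] S\NP  <B  k=5
[0,6] S  >  k=4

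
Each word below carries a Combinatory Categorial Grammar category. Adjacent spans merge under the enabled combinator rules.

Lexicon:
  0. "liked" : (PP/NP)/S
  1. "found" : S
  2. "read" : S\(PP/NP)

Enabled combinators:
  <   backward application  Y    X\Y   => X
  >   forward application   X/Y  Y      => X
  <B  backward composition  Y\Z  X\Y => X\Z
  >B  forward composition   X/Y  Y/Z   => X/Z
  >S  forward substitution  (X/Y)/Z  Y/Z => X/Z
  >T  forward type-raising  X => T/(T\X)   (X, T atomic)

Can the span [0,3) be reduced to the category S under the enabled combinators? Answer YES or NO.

YES

[0,3] S   <
  [0,2] PP/NP   >
    [0,1] "liked" : (PP/NP)/S
    [1,2] "found" : S
  [2,3] "read" : S\(PP/NP)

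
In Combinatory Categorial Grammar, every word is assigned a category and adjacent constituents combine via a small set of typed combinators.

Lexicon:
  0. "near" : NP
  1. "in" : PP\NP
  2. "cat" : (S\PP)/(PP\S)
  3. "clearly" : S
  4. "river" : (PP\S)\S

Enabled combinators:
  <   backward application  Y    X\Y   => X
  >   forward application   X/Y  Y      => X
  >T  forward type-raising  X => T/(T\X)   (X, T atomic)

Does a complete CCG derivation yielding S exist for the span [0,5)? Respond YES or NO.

[0,5] S   <
  [0,2] PP   >
    [0,1] PP/(PP\NP)   >T
      [0,1] "near" : NP
    [1,2] "in" : PP\NP
  [2,5] S\PP   >
    [2,3] "cat" : (S\PP)/(PP\S)
    [3,5] PP\S   <
      [3,4] "clearly" : S
      [4,5] "river" : (PP\S)\S

YES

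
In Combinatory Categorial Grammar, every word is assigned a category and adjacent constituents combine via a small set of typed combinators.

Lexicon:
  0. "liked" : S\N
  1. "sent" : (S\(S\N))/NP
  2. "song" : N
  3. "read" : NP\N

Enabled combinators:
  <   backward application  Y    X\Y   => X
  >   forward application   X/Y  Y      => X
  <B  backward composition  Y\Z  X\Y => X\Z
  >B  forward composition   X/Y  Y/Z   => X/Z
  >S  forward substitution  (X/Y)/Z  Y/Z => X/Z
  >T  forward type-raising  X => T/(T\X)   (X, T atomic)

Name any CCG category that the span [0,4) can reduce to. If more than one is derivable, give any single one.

S

[0,4] S   <
  [0,1] "liked" : S\N
  [1,4] S\(S\N)   >
    [1,2] "sent" : (S\(S\N))/NP
    [2,4] NP   >
      [2,3] NP/(NP\N)   >T
        [2,3] "song" : N
      [3,4] "read" : NP\N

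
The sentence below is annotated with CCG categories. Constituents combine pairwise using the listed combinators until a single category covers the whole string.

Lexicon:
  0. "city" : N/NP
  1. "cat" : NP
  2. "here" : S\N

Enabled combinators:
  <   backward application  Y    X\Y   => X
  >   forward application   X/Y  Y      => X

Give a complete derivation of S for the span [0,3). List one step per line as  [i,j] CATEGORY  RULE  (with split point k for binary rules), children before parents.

[0,3] S   <
  [0,2] N   >
    [0,1] "city" : N/NP
    [1,2] "cat" : NP
  [2,3] "here" : S\N

[0,1] N/NP  lex  "city"
[1,2] NP  lex  "cat"
[0,2] N  >  k=1
[2,3] S\N  lex  "here"
[0,3] S  <  k=2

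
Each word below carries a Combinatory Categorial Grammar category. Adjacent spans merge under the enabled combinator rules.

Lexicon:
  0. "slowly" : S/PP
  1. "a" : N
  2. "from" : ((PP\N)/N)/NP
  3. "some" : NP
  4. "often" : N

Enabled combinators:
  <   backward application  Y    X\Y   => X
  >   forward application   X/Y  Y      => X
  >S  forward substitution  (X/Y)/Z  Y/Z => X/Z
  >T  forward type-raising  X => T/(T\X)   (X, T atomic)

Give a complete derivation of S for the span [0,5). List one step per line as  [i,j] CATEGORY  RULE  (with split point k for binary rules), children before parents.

[0,1] S/PP  lex  "slowly"
[1,2] N  lex  "a"
[2,3] ((PP\N)/N)/NP  lex  "from"
[3,4] NP  lex  "some"
[2,4] (PP\N)/N  >  k=3
[4,5] N  lex  "often"
[2,5] PP\N  >  k=4
[1,5] PP  <  k=2
[0,5] S  >  k=1

[0,5] S   >
  [0,1] "slowly" : S/PP
  [1,5] PP   <
    [1,2] "a" : N
    [2,5] PP\N   >
      [2,4] (PP\N)/N   >
        [2,3] "from" : ((PP\N)/N)/NP
        [3,4] "some" : NP
      [4,5] "often" : N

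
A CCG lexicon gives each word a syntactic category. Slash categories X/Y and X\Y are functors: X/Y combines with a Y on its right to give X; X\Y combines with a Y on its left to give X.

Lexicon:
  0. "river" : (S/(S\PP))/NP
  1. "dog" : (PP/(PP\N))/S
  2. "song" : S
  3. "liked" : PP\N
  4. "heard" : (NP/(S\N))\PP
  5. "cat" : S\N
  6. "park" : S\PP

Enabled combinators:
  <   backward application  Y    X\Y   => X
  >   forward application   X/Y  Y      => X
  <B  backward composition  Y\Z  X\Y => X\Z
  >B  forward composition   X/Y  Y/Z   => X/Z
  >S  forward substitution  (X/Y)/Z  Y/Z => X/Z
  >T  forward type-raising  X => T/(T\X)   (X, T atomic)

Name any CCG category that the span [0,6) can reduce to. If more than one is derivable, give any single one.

[0,7] S   >
  [0,6] S/(S\PP)   >
    [0,1] "river" : (S/(S\PP))/NP
    [1,6] NP   >
      [1,5] NP/(S\N)   <
        [1,4] PP   >
          [1,3] PP/(PP\N)   >
            [1,2] "dog" : (PP/(PP\N))/S
            [2,3] "song" : S
          [3,4] "liked" : PP\N
        [4,5] "heard" : (NP/(S\N))\PP
      [5,6] "cat" : S\N
  [6,7] "park" : S\PP

S/(S\PP)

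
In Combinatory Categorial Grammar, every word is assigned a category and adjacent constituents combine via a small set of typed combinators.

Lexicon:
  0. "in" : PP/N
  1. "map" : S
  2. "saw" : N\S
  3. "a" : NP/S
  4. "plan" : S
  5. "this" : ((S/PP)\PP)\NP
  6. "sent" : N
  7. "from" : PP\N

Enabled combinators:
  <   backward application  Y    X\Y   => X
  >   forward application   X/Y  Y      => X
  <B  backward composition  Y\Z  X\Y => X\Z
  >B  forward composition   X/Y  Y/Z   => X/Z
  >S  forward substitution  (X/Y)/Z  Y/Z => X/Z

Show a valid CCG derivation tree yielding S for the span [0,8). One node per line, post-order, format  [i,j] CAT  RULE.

[0,8] S   >
  [0,6] S/PP   <
    [0,3] PP   >
      [0,1] "in" : PP/N
      [1,3] N   <
        [1,2] "map" : S
        [2,3] "saw" : N\S
    [3,6] (S/PP)\PP   <
      [3,5] NP   >
        [3,4] "a" : NP/S
        [4,5] "plan" : S
      [5,6] "this" : ((S/PP)\PP)\NP
  [6,8] PP   <
    [6,7] "sent" : N
    [7,8] "from" : PP\N

[0,1] PP/N  lex  "in"
[1,2] S  lex  "map"
[2,3] N\S  lex  "saw"
[1,3] N  <  k=2
[0,3] PP  >  k=1
[3,4] NP/S  lex  "a"
[4,5] S  lex  "plan"
[3,5] NP  >  k=4
[5,6] ((S/PP)\PP)\NP  lex  "this"
[3,6] (S/PP)\PP  <  k=5
[0,6] S/PP  <  k=3
[6,7] N  lex  "sent"
[7,8] PP\N  lex  "from"
[6,8] PP  <  k=7
[0,8] S  >  k=6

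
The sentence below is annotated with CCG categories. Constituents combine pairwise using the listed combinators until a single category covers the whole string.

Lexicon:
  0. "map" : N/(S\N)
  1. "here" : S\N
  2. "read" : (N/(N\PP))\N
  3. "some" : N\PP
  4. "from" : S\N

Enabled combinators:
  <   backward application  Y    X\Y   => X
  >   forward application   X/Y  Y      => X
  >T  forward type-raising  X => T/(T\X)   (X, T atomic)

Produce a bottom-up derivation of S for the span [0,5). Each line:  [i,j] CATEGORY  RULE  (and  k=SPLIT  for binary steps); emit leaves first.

[0,1] N/(S\N)  lex  "map"
[1,2] S\N  lex  "here"
[0,2] N  >  k=1
[2,3] (N/(N\PP))\N  lex  "read"
[0,3] N/(N\PP)  <  k=2
[3,4] N\PP  lex  "some"
[0,4] N  >  k=3
[4,5] S\N  lex  "from"
[0,5] S  <  k=4

[0,5] S   <
  [0,4] N   >
    [0,3] N/(N\PP)   <
      [0,2] N   >
        [0,1] "map" : N/(S\N)
        [1,2] "here" : S\N
      [2,3] "read" : (N/(N\PP))\N
    [3,4] "some" : N\PP
  [4,5] "from" : S\N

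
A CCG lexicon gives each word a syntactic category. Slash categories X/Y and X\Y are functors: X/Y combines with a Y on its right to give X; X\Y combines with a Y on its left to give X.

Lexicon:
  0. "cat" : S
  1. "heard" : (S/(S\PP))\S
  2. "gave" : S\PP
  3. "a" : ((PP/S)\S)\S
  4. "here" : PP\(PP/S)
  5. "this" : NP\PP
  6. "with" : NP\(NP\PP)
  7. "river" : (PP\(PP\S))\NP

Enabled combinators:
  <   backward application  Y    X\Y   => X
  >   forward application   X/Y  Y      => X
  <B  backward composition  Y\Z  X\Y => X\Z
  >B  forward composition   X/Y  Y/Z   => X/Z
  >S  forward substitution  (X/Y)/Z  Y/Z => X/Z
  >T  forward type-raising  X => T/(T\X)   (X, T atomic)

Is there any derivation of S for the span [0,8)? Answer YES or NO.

S (S/(S\PP))\S S\PP ((PP/S)\S)\S PP\(PP/S) NP\PP NP\(NP\PP) (PP\(PP\S))\NP
CKY chart[0,8] = {N/(N\PP), NP/(NP\PP), PP, PP/(PP\PP), S/(S\PP)}; S ∉ chart

NO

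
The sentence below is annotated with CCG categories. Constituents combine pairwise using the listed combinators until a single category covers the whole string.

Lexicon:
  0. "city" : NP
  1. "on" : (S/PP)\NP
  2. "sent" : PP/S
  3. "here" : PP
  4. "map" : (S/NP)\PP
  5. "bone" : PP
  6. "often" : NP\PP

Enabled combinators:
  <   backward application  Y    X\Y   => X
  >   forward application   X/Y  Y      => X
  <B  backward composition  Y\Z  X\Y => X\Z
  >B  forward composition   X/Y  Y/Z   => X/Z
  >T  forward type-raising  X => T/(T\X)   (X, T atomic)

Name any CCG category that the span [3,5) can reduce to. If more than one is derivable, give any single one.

S/NP

[0,7] S   >
  [0,2] S/PP   <
    [0,1] "city" : NP
    [1,2] "on" : (S/PP)\NP
  [2,7] PP   >
    [2,5] PP/NP   >B
      [2,3] "sent" : PP/S
      [3,5] S/NP   <
        [3,4] "here" : PP
        [4,5] "map" : (S/NP)\PP
    [5,7] NP   >
      [5,6] NP/(NP\PP)   >T
        [5,6] "bone" : PP
      [6,7] "often" : NP\PP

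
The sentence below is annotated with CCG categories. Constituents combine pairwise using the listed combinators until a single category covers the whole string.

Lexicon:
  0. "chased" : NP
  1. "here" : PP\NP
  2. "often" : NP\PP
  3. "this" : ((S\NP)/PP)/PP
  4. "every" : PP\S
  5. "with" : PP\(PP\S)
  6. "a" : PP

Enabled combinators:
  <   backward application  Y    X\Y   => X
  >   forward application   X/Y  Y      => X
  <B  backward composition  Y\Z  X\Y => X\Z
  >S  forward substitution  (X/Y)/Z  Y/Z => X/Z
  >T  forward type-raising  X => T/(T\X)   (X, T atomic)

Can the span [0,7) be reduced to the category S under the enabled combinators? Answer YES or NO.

[0,7] S   <
  [0,1] "chased" : NP
  [1,7] S\NP   <B
    [1,3] NP\NP   <B
      [1,2] "here" : PP\NP
      [2,3] "often" : NP\PP
    [3,7] S\NP   >
      [3,6] (S\NP)/PP   >
        [3,4] "this" : ((S\NP)/PP)/PP
        [4,6] PP   <
          [4,5] "every" : PP\S
          [5,6] "with" : PP\(PP\S)
      [6,7] "a" : PP

YES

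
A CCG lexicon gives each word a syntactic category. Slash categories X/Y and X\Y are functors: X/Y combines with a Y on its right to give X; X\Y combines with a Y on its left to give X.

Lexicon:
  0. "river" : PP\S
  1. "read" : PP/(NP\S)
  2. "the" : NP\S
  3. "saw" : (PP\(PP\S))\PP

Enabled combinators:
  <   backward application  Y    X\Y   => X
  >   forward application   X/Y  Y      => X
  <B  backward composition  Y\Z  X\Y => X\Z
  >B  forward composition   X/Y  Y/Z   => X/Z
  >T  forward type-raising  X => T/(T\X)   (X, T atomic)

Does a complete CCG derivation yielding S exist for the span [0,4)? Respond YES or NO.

NO

PP\S PP/(NP\S) NP\S (PP\(PP\S))\PP
CKY chart[0,4] = {N/(N\PP), NP/(NP\PP), PP, PP/(PP\PP), S/(S\PP)}; S ∉ chart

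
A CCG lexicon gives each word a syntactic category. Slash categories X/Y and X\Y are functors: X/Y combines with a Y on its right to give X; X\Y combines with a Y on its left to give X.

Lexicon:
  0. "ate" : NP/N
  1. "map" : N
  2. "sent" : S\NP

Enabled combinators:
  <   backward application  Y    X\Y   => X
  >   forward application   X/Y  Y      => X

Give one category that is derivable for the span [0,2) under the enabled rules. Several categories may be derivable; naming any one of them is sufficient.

[0,3] S   <
  [0,2] NP   >
    [0,1] "ate" : NP/N
    [1,2] "map" : N
  [2,3] "sent" : S\NP

NP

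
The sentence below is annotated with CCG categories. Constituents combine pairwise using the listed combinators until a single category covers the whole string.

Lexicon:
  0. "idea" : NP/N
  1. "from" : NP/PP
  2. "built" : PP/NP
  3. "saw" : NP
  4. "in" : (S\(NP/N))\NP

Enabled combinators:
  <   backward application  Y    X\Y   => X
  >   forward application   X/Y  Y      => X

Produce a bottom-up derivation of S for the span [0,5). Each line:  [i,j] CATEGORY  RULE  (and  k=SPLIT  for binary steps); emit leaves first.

[0,5] S   <
  [0,1] "idea" : NP/N
  [1,5] S\(NP/N)   <
    [1,4] NP   >
      [1,2] "from" : NP/PP
      [2,4] PP   >
        [2,3] "built" : PP/NP
        [3,4] "saw" : NP
    [4,5] "in" : (S\(NP/N))\NP

[0,1] NP/N  lex  "idea"
[1,2] NP/PP  lex  "from"
[2,3] PP/NP  lex  "built"
[3,4] NP  lex  "saw"
[2,4] PP  >  k=3
[1,4] NP  >  k=2
[4,5] (S\(NP/N))\NP  lex  "in"
[1,5] S\(NP/N)  <  k=4
[0,5] S  <  k=1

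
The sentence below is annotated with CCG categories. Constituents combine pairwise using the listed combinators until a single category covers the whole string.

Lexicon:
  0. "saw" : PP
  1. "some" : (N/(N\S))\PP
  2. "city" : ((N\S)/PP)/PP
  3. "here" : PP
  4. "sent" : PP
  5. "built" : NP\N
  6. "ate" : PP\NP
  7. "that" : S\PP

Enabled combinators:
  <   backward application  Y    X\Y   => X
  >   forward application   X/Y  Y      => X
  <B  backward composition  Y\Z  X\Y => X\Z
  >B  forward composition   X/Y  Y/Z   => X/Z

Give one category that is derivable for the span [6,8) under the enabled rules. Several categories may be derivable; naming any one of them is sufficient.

S\NP

[0,8] S   <
  [0,5] N   >
    [0,2] N/(N\S)   <
      [0,1] "saw" : PP
      [1,2] "some" : (N/(N\S))\PP
    [2,5] N\S   >
      [2,4] (N\S)/PP   >
        [2,3] "city" : ((N\S)/PP)/PP
        [3,4] "here" : PP
      [4,5] "sent" : PP
  [5,8] S\N   <B
    [5,6] "built" : NP\N
    [6,8] S\NP   <B
      [6,7] "ate" : PP\NP
      [7,8] "that" : S\PP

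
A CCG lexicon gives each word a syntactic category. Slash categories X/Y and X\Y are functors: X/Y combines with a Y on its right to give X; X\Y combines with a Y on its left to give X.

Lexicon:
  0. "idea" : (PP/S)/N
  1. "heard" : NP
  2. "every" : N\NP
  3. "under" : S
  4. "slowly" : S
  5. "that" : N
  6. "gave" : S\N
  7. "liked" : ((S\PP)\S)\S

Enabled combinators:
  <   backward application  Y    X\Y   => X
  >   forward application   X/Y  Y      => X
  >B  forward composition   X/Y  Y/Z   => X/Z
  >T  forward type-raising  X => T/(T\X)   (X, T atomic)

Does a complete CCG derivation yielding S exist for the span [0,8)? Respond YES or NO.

[0,8] S   <
  [0,4] PP   >
    [0,3] PP/S   >
      [0,1] "idea" : (PP/S)/N
      [1,3] N   <
        [1,2] "heard" : NP
        [2,3] "every" : N\NP
    [3,4] "under" : S
  [4,8] S\PP   <
    [4,5] "slowly" : S
    [5,8] (S\PP)\S   <
      [5,7] S   >
        [5,6] S/(S\N)   >T
          [5,6] "that" : N
        [6,7] "gave" : S\N
      [7,8] "liked" : ((S\PP)\S)\S

YES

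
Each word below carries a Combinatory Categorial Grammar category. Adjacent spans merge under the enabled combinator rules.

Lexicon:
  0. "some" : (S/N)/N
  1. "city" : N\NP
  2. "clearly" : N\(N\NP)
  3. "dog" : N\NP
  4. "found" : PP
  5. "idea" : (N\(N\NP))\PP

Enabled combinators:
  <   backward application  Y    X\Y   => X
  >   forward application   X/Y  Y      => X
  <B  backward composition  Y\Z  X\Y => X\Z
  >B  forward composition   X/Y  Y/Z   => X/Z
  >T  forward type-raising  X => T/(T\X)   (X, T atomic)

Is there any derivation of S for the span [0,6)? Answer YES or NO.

[0,6] S   >
  [0,3] S/N   >
    [0,1] "some" : (S/N)/N
    [1,3] N   <
      [1,2] "city" : N\NP
      [2,3] "clearly" : N\(N\NP)
  [3,6] N   <
    [3,4] "dog" : N\NP
    [4,6] N\(N\NP)   <
      [4,5] "found" : PP
      [5,6] "idea" : (N\(N\NP))\PP

YES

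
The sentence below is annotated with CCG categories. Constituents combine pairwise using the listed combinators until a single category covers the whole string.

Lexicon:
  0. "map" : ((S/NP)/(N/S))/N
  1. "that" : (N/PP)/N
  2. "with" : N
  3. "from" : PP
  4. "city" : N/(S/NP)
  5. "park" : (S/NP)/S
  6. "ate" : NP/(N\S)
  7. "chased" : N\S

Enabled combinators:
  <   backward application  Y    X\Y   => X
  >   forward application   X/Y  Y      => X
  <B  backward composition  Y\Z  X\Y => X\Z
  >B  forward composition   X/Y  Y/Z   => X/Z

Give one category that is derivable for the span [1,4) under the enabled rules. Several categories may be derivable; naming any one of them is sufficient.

[0,8] S   >
  [0,6] S/NP   >
    [0,4] (S/NP)/(N/S)   >
      [0,1] "map" : ((S/NP)/(N/S))/N
      [1,4] N   >
        [1,3] N/PP   >
          [1,2] "that" : (N/PP)/N
          [2,3] "with" : N
        [3,4] "from" : PP
    [4,6] N/S   >B
      [4,5] "city" : N/(S/NP)
      [5,6] "park" : (S/NP)/S
  [6,8] NP   >
    [6,7] "ate" : NP/(N\S)
    [7,8] "chased" : N\S

N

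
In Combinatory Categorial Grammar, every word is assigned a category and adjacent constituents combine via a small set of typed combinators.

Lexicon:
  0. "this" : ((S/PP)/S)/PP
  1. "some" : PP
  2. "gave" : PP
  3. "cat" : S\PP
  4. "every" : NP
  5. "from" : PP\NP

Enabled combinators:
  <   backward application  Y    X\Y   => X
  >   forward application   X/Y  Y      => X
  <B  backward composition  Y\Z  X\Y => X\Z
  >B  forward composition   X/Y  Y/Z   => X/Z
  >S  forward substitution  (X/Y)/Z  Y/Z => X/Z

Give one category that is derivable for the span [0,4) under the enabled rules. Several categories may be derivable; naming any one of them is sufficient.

[0,6] S   >
  [0,4] S/PP   >
    [0,2] (S/PP)/S   >
      [0,1] "this" : ((S/PP)/S)/PP
      [1,2] "some" : PP
    [2,4] S   <
      [2,3] "gave" : PP
      [3,4] "cat" : S\PP
  [4,6] PP   <
    [4,5] "every" : NP
    [5,6] "from" : PP\NP

S/PP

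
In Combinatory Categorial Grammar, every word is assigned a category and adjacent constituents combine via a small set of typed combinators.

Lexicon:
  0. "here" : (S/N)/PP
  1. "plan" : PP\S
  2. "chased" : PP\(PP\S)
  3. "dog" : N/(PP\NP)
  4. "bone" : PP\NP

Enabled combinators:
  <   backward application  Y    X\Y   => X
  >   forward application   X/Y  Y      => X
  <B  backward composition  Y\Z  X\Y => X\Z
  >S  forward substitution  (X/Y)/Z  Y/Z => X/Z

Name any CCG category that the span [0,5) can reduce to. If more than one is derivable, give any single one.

S

[0,5] S   >
  [0,3] S/N   >
    [0,1] "here" : (S/N)/PP
    [1,3] PP   <
      [1,2] "plan" : PP\S
      [2,3] "chased" : PP\(PP\S)
  [3,5] N   >
    [3,4] "dog" : N/(PP\NP)
    [4,5] "bone" : PP\NP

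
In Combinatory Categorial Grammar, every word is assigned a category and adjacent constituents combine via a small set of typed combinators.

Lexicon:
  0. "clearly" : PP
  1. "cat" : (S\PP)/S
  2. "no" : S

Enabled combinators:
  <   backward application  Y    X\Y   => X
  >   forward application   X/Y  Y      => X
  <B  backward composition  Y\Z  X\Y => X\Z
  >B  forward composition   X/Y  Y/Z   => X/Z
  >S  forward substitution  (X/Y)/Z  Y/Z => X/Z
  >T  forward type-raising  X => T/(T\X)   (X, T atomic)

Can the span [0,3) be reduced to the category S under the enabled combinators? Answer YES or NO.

[0,3] S   >
  [0,1] S/(S\PP)   >T
    [0,1] "clearly" : PP
  [1,3] S\PP   >
    [1,2] "cat" : (S\PP)/S
    [2,3] "no" : S

YES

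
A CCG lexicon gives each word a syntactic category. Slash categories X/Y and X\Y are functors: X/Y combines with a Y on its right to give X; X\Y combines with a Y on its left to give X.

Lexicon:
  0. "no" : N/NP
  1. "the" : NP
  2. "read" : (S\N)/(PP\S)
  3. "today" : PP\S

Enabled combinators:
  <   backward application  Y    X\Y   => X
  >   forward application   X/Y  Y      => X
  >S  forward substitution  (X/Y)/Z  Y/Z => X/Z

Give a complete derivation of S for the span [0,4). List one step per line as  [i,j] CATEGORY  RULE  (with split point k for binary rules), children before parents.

[0,1] N/NP  lex  "no"
[1,2] NP  lex  "the"
[0,2] N  >  k=1
[2,3] (S\N)/(PP\S)  lex  "read"
[3,4] PP\S  lex  "today"
[2,4] S\N  >  k=3
[0,4] S  <  k=2

[0,4] S   <
  [0,2] N   >
    [0,1] "no" : N/NP
    [1,2] "the" : NP
  [2,4] S\N   >
    [2,3] "read" : (S\N)/(PP\S)
    [3,4] "today" : PP\S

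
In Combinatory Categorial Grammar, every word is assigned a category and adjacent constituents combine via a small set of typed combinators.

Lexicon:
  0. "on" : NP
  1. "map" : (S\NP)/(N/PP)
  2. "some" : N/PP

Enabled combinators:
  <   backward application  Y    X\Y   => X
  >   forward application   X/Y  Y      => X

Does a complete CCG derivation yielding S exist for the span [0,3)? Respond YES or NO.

[0,3] S   <
  [0,1] "on" : NP
  [1,3] S\NP   >
    [1,2] "map" : (S\NP)/(N/PP)
    [2,3] "some" : N/PP

YES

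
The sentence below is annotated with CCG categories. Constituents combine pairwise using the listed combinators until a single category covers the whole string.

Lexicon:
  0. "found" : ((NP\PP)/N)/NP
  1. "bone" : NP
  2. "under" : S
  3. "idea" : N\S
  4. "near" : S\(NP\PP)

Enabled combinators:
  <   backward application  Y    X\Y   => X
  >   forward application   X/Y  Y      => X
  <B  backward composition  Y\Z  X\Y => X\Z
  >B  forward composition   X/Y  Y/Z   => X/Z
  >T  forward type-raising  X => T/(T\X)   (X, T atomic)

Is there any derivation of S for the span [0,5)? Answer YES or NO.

[0,5] S   <
  [0,4] NP\PP   >
    [0,2] (NP\PP)/N   >
      [0,1] "found" : ((NP\PP)/N)/NP
      [1,2] "bone" : NP
    [2,4] N   >
      [2,3] N/(N\S)   >T
        [2,3] "under" : S
      [3,4] "idea" : N\S
  [4,5] "near" : S\(NP\PP)

YES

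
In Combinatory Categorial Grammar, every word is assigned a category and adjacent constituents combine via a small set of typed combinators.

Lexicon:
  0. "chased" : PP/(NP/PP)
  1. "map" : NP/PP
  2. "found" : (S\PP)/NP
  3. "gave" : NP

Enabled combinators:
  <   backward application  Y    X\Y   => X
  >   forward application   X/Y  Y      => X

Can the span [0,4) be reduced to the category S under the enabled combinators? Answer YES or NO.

YES

[0,4] S   <
  [0,2] PP   >
    [0,1] "chased" : PP/(NP/PP)
    [1,2] "map" : NP/PP
  [2,4] S\PP   >
    [2,3] "found" : (S\PP)/NP
    [3,4] "gave" : NP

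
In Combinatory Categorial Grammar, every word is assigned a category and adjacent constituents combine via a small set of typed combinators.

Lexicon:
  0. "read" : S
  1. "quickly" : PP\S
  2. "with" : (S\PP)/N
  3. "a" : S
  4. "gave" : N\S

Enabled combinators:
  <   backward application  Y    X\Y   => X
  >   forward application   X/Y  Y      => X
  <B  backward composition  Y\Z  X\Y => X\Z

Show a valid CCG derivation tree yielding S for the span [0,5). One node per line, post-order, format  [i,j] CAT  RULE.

[0,5] S   <
  [0,2] PP   <
    [0,1] "read" : S
    [1,2] "quickly" : PP\S
  [2,5] S\PP   >
    [2,3] "with" : (S\PP)/N
    [3,5] N   <
      [3,4] "a" : S
      [4,5] "gave" : N\S

[0,1] S  lex  "read"
[1,2] PP\S  lex  "quickly"
[0,2] PP  <  k=1
[2,3] (S\PP)/N  lex  "with"
[3,4] S  lex  "a"
[4,5] N\S  lex  "gave"
[3,5] N  <  k=4
[2,5] S\PP  >  k=3
[0,5] S  <  k=2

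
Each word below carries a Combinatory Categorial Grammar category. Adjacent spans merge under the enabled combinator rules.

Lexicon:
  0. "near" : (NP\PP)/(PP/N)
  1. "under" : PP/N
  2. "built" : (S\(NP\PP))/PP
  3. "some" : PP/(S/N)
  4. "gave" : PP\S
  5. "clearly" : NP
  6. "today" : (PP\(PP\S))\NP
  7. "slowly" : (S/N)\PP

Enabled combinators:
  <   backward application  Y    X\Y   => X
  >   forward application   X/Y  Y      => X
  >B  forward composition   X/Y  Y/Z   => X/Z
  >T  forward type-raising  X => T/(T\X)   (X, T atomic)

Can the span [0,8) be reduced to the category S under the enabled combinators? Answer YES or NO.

[0,8] S   <
  [0,2] NP\PP   >
    [0,1] "near" : (NP\PP)/(PP/N)
    [1,2] "under" : PP/N
  [2,8] S\(NP\PP)   >
    [2,3] "built" : (S\(NP\PP))/PP
    [3,8] PP   >
      [3,4] "some" : PP/(S/N)
      [4,8] S/N   <
        [4,7] PP   <
          [4,5] "gave" : PP\S
          [5,7] PP\(PP\S)   <
            [5,6] "clearly" : NP
            [6,7] "today" : (PP\(PP\S))\NP
        [7,8] "slowly" : (S/N)\PP

YES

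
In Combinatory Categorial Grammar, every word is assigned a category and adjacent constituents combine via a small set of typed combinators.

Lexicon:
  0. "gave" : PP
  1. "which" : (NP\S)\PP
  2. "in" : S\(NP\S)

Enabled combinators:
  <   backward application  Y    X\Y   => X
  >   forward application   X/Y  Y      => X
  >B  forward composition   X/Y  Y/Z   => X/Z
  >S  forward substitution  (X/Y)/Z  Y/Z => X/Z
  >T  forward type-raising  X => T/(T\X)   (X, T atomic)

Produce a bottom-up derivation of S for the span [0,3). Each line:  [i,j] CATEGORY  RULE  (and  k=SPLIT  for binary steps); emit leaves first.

[0,3] S   <
  [0,2] NP\S   <
    [0,1] "gave" : PP
    [1,2] "which" : (NP\S)\PP
  [2,3] "in" : S\(NP\S)

[0,1] PP  lex  "gave"
[1,2] (NP\S)\PP  lex  "which"
[0,2] NP\S  <  k=1
[2,3] S\(NP\S)  lex  "in"
[0,3] S  <  k=2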